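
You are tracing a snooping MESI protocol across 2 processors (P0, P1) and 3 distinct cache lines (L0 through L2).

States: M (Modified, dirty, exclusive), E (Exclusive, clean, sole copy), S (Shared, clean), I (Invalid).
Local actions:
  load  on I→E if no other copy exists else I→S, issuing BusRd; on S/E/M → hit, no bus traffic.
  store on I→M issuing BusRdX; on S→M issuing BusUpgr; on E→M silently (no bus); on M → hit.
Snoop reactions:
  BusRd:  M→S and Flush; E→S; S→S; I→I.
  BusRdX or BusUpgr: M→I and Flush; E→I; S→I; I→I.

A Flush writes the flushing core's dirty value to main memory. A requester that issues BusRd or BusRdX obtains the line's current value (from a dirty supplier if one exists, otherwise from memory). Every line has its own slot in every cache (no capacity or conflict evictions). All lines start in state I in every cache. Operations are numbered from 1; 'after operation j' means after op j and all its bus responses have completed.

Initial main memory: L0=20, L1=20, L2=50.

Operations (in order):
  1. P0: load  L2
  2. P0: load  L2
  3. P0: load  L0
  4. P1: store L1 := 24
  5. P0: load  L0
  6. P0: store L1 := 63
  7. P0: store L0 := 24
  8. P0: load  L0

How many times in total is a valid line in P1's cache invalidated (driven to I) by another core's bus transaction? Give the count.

invalidations = 1

  op1 P0: load  L2 → E/I on L2; bus BusRd; mem=50
  op2 P0: load  L2 → E/I on L2; bus (none); mem=50
  op3 P0: load  L0 → E/I on L0; bus BusRd; mem=20
  op4 P1: store L1 := 24 → I/M on L1; bus BusRdX; mem=20
  op5 P0: load  L0 → E/I on L0; bus (none); mem=20
  op6 P0: store L1 := 63 → M/I on L1; bus BusRdX Flush; mem=24
  op7 P0: store L0 := 24 → M/I on L0; bus (none); mem=20
  op8 P0: load  L0 → M/I on L0; bus (none); mem=20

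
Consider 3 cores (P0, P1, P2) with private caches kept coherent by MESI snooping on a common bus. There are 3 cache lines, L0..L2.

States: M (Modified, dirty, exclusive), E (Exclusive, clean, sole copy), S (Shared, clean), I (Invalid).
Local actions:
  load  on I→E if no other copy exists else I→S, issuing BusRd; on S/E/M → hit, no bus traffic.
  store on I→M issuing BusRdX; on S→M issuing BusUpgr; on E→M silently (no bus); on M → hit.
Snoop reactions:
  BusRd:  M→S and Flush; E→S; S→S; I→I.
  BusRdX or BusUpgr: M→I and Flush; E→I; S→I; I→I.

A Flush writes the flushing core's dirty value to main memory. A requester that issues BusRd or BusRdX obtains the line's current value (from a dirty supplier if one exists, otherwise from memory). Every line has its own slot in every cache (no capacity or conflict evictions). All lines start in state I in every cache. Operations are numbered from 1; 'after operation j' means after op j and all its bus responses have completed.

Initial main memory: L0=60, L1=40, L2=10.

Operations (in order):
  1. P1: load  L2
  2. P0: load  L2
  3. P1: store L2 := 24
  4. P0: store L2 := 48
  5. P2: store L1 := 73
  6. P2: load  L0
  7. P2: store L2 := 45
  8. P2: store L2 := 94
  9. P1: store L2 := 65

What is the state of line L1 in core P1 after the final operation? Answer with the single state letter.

[1] P1: load  L2 | P0:I, P1:E(10), P2:I | bus: BusRd
[2] P0: load  L2 | P0:S(10), P1:S(10), P2:I | bus: BusRd
[3] P1: store L2 := 24 | P0:I, P1:M(24), P2:I | bus: BusUpgr
[4] P0: store L2 := 48 | P0:M(48), P1:I, P2:I | bus: BusRdX,Flush
[5] P2: store L1 := 73 | P0:I, P1:I, P2:M(73) | bus: BusRdX
[6] P2: load  L0 | P0:I, P1:I, P2:E(60) | bus: BusRd
[7] P2: store L2 := 45 | P0:I, P1:I, P2:M(45) | bus: BusRdX,Flush
[8] P2: store L2 := 94 | P0:I, P1:I, P2:M(94) | bus: none
[9] P1: store L2 := 65 | P0:I, P1:M(65), P2:I | bus: BusRdX,Flush

state = I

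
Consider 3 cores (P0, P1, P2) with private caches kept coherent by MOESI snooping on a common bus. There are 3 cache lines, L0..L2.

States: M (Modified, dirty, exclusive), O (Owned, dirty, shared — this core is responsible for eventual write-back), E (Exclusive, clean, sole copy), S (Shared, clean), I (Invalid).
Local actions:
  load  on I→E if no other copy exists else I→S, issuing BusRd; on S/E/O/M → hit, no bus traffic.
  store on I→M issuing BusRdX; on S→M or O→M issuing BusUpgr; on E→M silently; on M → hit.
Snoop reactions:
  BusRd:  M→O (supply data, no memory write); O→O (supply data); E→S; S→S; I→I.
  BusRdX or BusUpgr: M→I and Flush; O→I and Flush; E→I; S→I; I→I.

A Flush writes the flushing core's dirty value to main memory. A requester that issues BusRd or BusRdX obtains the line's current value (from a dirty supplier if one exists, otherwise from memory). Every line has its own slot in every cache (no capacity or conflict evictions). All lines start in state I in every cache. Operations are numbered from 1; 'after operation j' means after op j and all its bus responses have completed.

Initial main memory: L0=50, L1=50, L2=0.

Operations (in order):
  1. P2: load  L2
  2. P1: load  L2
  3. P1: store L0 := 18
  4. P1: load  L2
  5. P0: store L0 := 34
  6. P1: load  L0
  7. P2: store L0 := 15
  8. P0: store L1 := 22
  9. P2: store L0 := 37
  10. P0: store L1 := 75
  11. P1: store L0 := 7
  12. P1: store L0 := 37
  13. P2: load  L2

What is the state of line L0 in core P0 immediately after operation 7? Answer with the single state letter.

state = I

step 1: P2: load  L2  ⟶  IIE  (L2)  txn=BusRd  M[L2]=0
step 2: P1: load  L2  ⟶  ISS  (L2)  txn=BusRd  M[L2]=0
step 3: P1: store L0 := 18  ⟶  IMI  (L0)  txn=BusRdX  M[L0]=50
step 4: P1: load  L2  ⟶  ISS  (L2)  txn=∅  M[L2]=0
step 5: P0: store L0 := 34  ⟶  MII  (L0)  txn=BusRdX+Flush  M[L0]=18
step 6: P1: load  L0  ⟶  OSI  (L0)  txn=BusRd  M[L0]=18
step 7: P2: store L0 := 15  ⟶  IIM  (L0)  txn=BusRdX+Flush  M[L0]=34
step 8: P0: store L1 := 22  ⟶  MII  (L1)  txn=BusRdX  M[L1]=50
step 9: P2: store L0 := 37  ⟶  IIM  (L0)  txn=∅  M[L0]=34
step 10: P0: store L1 := 75  ⟶  MII  (L1)  txn=∅  M[L1]=50
step 11: P1: store L0 := 7  ⟶  IMI  (L0)  txn=BusRdX+Flush  M[L0]=37
step 12: P1: store L0 := 37  ⟶  IMI  (L0)  txn=∅  M[L0]=37
step 13: P2: load  L2  ⟶  ISS  (L2)  txn=∅  M[L2]=0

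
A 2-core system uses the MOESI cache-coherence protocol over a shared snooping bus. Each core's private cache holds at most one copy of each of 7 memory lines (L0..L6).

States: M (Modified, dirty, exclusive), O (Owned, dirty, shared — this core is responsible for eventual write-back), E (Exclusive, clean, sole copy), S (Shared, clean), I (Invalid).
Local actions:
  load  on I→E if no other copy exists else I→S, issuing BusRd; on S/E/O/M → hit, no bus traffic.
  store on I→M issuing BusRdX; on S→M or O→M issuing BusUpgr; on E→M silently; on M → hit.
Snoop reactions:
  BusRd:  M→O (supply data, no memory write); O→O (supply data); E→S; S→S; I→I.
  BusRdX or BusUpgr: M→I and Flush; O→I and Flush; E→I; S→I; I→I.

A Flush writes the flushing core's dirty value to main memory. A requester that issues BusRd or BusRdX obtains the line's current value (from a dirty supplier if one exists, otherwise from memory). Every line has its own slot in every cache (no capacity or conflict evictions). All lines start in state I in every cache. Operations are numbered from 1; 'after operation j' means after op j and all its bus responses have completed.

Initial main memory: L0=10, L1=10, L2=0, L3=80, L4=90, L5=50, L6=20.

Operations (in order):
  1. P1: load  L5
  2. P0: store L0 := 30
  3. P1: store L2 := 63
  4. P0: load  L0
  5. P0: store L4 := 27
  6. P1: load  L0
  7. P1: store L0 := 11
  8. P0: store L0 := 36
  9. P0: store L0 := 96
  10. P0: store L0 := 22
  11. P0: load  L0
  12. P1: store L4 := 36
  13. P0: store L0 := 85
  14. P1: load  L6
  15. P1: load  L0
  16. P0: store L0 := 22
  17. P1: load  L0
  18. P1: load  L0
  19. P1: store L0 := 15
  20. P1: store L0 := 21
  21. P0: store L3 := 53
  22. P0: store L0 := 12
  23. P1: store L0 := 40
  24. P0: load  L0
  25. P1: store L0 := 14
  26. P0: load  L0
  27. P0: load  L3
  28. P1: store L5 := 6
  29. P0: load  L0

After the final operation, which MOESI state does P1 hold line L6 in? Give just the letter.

1. P1: load  L5  bus=[BusRd]  L5: P0=I P1=E  mem[L5]=50
2. P0: store L0 := 30  bus=[BusRdX]  L0: P0=M P1=I  mem[L0]=10
3. P1: store L2 := 63  bus=[BusRdX]  L2: P0=I P1=M  mem[L2]=0
4. P0: load  L0  bus=[-]  L0: P0=M P1=I  mem[L0]=10
5. P0: store L4 := 27  bus=[BusRdX]  L4: P0=M P1=I  mem[L4]=90
6. P1: load  L0  bus=[BusRd]  L0: P0=O P1=S  mem[L0]=10
7. P1: store L0 := 11  bus=[BusUpgr,Flush]  L0: P0=I P1=M  mem[L0]=30
8. P0: store L0 := 36  bus=[BusRdX,Flush]  L0: P0=M P1=I  mem[L0]=11
9. P0: store L0 := 96  bus=[-]  L0: P0=M P1=I  mem[L0]=11
10. P0: store L0 := 22  bus=[-]  L0: P0=M P1=I  mem[L0]=11
11. P0: load  L0  bus=[-]  L0: P0=M P1=I  mem[L0]=11
12. P1: store L4 := 36  bus=[BusRdX,Flush]  L4: P0=I P1=M  mem[L4]=27
13. P0: store L0 := 85  bus=[-]  L0: P0=M P1=I  mem[L0]=11
14. P1: load  L6  bus=[BusRd]  L6: P0=I P1=E  mem[L6]=20
15. P1: load  L0  bus=[BusRd]  L0: P0=O P1=S  mem[L0]=11
16. P0: store L0 := 22  bus=[BusUpgr]  L0: P0=M P1=I  mem[L0]=11
17. P1: load  L0  bus=[BusRd]  L0: P0=O P1=S  mem[L0]=11
18. P1: load  L0  bus=[-]  L0: P0=O P1=S  mem[L0]=11
19. P1: store L0 := 15  bus=[BusUpgr,Flush]  L0: P0=I P1=M  mem[L0]=22
20. P1: store L0 := 21  bus=[-]  L0: P0=I P1=M  mem[L0]=22
21. P0: store L3 := 53  bus=[BusRdX]  L3: P0=M P1=I  mem[L3]=80
22. P0: store L0 := 12  bus=[BusRdX,Flush]  L0: P0=M P1=I  mem[L0]=21
23. P1: store L0 := 40  bus=[BusRdX,Flush]  L0: P0=I P1=M  mem[L0]=12
24. P0: load  L0  bus=[BusRd]  L0: P0=S P1=O  mem[L0]=12
25. P1: store L0 := 14  bus=[BusUpgr]  L0: P0=I P1=M  mem[L0]=12
26. P0: load  L0  bus=[BusRd]  L0: P0=S P1=O  mem[L0]=12
27. P0: load  L3  bus=[-]  L3: P0=M P1=I  mem[L3]=80
28. P1: store L5 := 6  bus=[-]  L5: P0=I P1=M  mem[L5]=50
29. P0: load  L0  bus=[-]  L0: P0=S P1=O  mem[L0]=12

state = E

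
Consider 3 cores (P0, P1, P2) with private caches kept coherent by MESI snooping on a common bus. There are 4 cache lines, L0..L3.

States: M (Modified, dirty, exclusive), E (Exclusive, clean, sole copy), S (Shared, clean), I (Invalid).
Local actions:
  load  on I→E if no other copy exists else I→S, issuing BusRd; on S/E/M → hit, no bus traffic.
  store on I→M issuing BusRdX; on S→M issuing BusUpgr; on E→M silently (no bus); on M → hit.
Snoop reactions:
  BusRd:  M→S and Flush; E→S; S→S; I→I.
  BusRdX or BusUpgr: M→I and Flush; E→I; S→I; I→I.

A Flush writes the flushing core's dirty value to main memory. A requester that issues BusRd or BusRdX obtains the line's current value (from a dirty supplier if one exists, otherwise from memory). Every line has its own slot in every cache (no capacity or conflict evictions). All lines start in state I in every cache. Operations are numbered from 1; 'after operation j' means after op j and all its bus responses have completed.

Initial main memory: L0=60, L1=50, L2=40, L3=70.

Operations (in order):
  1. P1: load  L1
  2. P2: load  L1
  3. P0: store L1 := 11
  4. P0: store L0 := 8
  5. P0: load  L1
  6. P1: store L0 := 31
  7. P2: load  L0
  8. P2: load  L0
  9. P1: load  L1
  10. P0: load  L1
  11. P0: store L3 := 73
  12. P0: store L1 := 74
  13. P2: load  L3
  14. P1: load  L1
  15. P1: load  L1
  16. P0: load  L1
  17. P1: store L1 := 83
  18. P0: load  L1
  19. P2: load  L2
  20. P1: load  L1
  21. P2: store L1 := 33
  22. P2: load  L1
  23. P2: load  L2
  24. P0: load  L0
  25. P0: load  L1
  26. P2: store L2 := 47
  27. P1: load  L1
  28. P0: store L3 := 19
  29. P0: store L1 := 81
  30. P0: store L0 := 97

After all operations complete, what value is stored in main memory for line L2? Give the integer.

memory[L2] = 40

[1] P1: load  L1 | P0:I, P1:E(50), P2:I | bus: BusRd
[2] P2: load  L1 | P0:I, P1:S(50), P2:S(50) | bus: BusRd
[3] P0: store L1 := 11 | P0:M(11), P1:I, P2:I | bus: BusRdX
[4] P0: store L0 := 8 | P0:M(8), P1:I, P2:I | bus: BusRdX
[5] P0: load  L1 | P0:M(11), P1:I, P2:I | bus: none
[6] P1: store L0 := 31 | P0:I, P1:M(31), P2:I | bus: BusRdX,Flush
[7] P2: load  L0 | P0:I, P1:S(31), P2:S(31) | bus: BusRd,Flush
[8] P2: load  L0 | P0:I, P1:S(31), P2:S(31) | bus: none
[9] P1: load  L1 | P0:S(11), P1:S(11), P2:I | bus: BusRd,Flush
[10] P0: load  L1 | P0:S(11), P1:S(11), P2:I | bus: none
[11] P0: store L3 := 73 | P0:M(73), P1:I, P2:I | bus: BusRdX
[12] P0: store L1 := 74 | P0:M(74), P1:I, P2:I | bus: BusUpgr
[13] P2: load  L3 | P0:S(73), P1:I, P2:S(73) | bus: BusRd,Flush
[14] P1: load  L1 | P0:S(74), P1:S(74), P2:I | bus: BusRd,Flush
[15] P1: load  L1 | P0:S(74), P1:S(74), P2:I | bus: none
[16] P0: load  L1 | P0:S(74), P1:S(74), P2:I | bus: none
[17] P1: store L1 := 83 | P0:I, P1:M(83), P2:I | bus: BusUpgr
[18] P0: load  L1 | P0:S(83), P1:S(83), P2:I | bus: BusRd,Flush
[19] P2: load  L2 | P0:I, P1:I, P2:E(40) | bus: BusRd
[20] P1: load  L1 | P0:S(83), P1:S(83), P2:I | bus: none
[21] P2: store L1 := 33 | P0:I, P1:I, P2:M(33) | bus: BusRdX
[22] P2: load  L1 | P0:I, P1:I, P2:M(33) | bus: none
[23] P2: load  L2 | P0:I, P1:I, P2:E(40) | bus: none
[24] P0: load  L0 | P0:S(31), P1:S(31), P2:S(31) | bus: BusRd
[25] P0: load  L1 | P0:S(33), P1:I, P2:S(33) | bus: BusRd,Flush
[26] P2: store L2 := 47 | P0:I, P1:I, P2:M(47) | bus: none
[27] P1: load  L1 | P0:S(33), P1:S(33), P2:S(33) | bus: BusRd
[28] P0: store L3 := 19 | P0:M(19), P1:I, P2:I | bus: BusUpgr
[29] P0: store L1 := 81 | P0:M(81), P1:I, P2:I | bus: BusUpgr
[30] P0: store L0 := 97 | P0:M(97), P1:I, P2:I | bus: BusUpgr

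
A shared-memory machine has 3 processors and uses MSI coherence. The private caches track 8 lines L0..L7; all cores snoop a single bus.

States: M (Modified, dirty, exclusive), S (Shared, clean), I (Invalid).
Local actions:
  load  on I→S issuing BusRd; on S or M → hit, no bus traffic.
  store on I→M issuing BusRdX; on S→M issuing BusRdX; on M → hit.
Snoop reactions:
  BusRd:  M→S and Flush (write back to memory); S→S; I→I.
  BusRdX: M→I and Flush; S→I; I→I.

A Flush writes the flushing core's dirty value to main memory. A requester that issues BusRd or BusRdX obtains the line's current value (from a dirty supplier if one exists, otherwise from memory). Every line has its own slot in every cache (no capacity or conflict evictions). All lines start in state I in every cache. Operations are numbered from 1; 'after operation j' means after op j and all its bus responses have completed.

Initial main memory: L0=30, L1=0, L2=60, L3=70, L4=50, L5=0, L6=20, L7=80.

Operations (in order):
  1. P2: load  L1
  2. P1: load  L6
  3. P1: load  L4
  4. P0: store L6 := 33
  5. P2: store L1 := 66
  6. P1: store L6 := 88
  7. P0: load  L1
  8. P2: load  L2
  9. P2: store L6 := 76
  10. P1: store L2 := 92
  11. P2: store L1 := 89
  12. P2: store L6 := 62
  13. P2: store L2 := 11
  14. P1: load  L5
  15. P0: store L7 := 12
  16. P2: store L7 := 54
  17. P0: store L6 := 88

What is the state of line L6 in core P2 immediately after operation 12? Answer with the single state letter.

step 1: P2: load  L1  ⟶  IIS  (L1)  txn=BusRd  M[L1]=0
step 2: P1: load  L6  ⟶  ISI  (L6)  txn=BusRd  M[L6]=20
step 3: P1: load  L4  ⟶  ISI  (L4)  txn=BusRd  M[L4]=50
step 4: P0: store L6 := 33  ⟶  MII  (L6)  txn=BusRdX  M[L6]=20
step 5: P2: store L1 := 66  ⟶  IIM  (L1)  txn=BusRdX  M[L1]=0
step 6: P1: store L6 := 88  ⟶  IMI  (L6)  txn=BusRdX+Flush  M[L6]=33
step 7: P0: load  L1  ⟶  SIS  (L1)  txn=BusRd+Flush  M[L1]=66
step 8: P2: load  L2  ⟶  IIS  (L2)  txn=BusRd  M[L2]=60
step 9: P2: store L6 := 76  ⟶  IIM  (L6)  txn=BusRdX+Flush  M[L6]=88
step 10: P1: store L2 := 92  ⟶  IMI  (L2)  txn=BusRdX  M[L2]=60
step 11: P2: store L1 := 89  ⟶  IIM  (L1)  txn=BusRdX  M[L1]=66
step 12: P2: store L6 := 62  ⟶  IIM  (L6)  txn=∅  M[L6]=88
step 13: P2: store L2 := 11  ⟶  IIM  (L2)  txn=BusRdX+Flush  M[L2]=92
step 14: P1: load  L5  ⟶  ISI  (L5)  txn=BusRd  M[L5]=0
step 15: P0: store L7 := 12  ⟶  MII  (L7)  txn=BusRdX  M[L7]=80
step 16: P2: store L7 := 54  ⟶  IIM  (L7)  txn=BusRdX+Flush  M[L7]=12
step 17: P0: store L6 := 88  ⟶  MII  (L6)  txn=BusRdX+Flush  M[L6]=62

state = M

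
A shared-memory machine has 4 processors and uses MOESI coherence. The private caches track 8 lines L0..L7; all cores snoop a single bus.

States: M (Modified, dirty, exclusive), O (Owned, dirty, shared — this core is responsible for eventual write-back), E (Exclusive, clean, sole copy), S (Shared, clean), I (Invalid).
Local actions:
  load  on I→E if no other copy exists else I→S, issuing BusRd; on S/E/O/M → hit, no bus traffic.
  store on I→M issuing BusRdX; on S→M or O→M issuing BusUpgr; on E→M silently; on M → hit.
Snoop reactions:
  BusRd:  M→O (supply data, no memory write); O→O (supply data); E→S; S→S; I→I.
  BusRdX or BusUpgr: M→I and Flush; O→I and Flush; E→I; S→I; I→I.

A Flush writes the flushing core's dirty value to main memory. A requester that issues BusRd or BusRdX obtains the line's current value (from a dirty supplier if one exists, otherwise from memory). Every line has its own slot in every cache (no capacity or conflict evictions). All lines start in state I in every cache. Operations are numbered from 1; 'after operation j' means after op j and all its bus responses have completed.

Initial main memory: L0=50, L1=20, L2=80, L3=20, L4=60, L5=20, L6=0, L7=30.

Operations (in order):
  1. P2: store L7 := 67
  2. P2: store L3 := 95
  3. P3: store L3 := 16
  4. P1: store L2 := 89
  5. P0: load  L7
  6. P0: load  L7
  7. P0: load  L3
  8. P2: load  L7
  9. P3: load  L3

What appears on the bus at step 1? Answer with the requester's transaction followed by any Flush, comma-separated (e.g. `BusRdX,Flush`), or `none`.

1. P2: store L7 := 67  bus=[BusRdX]  L7: P0=I P1=I P2=M P3=I  mem[L7]=30
2. P2: store L3 := 95  bus=[BusRdX]  L3: P0=I P1=I P2=M P3=I  mem[L3]=20
3. P3: store L3 := 16  bus=[BusRdX,Flush]  L3: P0=I P1=I P2=I P3=M  mem[L3]=95
4. P1: store L2 := 89  bus=[BusRdX]  L2: P0=I P1=M P2=I P3=I  mem[L2]=80
5. P0: load  L7  bus=[BusRd]  L7: P0=S P1=I P2=O P3=I  mem[L7]=30
6. P0: load  L7  bus=[-]  L7: P0=S P1=I P2=O P3=I  mem[L7]=30
7. P0: load  L3  bus=[BusRd]  L3: P0=S P1=I P2=I P3=O  mem[L3]=95
8. P2: load  L7  bus=[-]  L7: P0=S P1=I P2=O P3=I  mem[L7]=30
9. P3: load  L3  bus=[-]  L3: P0=S P1=I P2=I P3=O  mem[L3]=95

bus = BusRdX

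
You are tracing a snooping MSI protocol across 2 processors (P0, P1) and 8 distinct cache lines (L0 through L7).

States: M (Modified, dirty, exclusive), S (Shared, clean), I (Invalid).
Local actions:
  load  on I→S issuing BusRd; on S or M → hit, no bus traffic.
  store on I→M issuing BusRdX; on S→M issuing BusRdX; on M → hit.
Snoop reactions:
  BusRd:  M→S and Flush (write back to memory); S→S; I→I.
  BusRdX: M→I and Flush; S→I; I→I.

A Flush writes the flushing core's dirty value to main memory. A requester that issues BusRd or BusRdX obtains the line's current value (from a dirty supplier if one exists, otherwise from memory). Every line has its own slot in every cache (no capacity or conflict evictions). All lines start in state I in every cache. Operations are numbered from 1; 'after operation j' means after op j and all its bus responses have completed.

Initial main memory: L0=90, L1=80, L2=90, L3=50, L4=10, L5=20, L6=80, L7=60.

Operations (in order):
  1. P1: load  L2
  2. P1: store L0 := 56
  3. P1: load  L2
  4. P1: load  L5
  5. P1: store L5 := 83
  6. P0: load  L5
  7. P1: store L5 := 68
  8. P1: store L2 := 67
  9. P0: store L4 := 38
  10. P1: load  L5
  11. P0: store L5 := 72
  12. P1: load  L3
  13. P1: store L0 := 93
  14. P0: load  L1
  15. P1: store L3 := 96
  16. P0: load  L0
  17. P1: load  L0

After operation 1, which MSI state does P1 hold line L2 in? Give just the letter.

state = S

[1] P1: load  L2 | P0:I, P1:S(90) | bus: BusRd
[2] P1: store L0 := 56 | P0:I, P1:M(56) | bus: BusRdX
[3] P1: load  L2 | P0:I, P1:S(90) | bus: none
[4] P1: load  L5 | P0:I, P1:S(20) | bus: BusRd
[5] P1: store L5 := 83 | P0:I, P1:M(83) | bus: BusRdX
[6] P0: load  L5 | P0:S(83), P1:S(83) | bus: BusRd,Flush
[7] P1: store L5 := 68 | P0:I, P1:M(68) | bus: BusRdX
[8] P1: store L2 := 67 | P0:I, P1:M(67) | bus: BusRdX
[9] P0: store L4 := 38 | P0:M(38), P1:I | bus: BusRdX
[10] P1: load  L5 | P0:I, P1:M(68) | bus: none
[11] P0: store L5 := 72 | P0:M(72), P1:I | bus: BusRdX,Flush
[12] P1: load  L3 | P0:I, P1:S(50) | bus: BusRd
[13] P1: store L0 := 93 | P0:I, P1:M(93) | bus: none
[14] P0: load  L1 | P0:S(80), P1:I | bus: BusRd
[15] P1: store L3 := 96 | P0:I, P1:M(96) | bus: BusRdX
[16] P0: load  L0 | P0:S(93), P1:S(93) | bus: BusRd,Flush
[17] P1: load  L0 | P0:S(93), P1:S(93) | bus: none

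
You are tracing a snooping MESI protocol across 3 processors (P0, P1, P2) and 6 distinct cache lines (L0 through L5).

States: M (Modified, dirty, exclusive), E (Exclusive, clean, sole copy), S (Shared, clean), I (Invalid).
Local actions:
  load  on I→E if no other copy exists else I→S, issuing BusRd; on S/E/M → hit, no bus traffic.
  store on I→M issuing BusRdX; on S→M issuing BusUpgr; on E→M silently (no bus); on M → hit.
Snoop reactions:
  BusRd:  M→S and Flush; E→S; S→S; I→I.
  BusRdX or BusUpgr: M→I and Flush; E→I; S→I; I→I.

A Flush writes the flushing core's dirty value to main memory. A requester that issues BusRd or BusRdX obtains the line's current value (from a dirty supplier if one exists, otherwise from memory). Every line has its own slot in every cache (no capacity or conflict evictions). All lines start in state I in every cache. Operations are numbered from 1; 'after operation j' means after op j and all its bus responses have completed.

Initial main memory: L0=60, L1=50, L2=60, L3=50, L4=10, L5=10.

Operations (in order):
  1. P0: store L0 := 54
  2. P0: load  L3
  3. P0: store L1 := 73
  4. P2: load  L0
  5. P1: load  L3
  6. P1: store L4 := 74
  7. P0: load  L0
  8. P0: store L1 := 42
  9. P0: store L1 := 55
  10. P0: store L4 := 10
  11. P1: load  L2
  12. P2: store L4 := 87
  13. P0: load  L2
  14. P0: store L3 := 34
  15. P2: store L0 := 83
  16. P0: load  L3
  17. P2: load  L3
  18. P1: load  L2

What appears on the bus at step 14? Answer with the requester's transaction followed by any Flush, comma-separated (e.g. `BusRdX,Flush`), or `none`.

bus = BusUpgr

[1] P0: store L0 := 54 | P0:M(54), P1:I, P2:I | bus: BusRdX
[2] P0: load  L3 | P0:E(50), P1:I, P2:I | bus: BusRd
[3] P0: store L1 := 73 | P0:M(73), P1:I, P2:I | bus: BusRdX
[4] P2: load  L0 | P0:S(54), P1:I, P2:S(54) | bus: BusRd,Flush
[5] P1: load  L3 | P0:S(50), P1:S(50), P2:I | bus: BusRd
[6] P1: store L4 := 74 | P0:I, P1:M(74), P2:I | bus: BusRdX
[7] P0: load  L0 | P0:S(54), P1:I, P2:S(54) | bus: none
[8] P0: store L1 := 42 | P0:M(42), P1:I, P2:I | bus: none
[9] P0: store L1 := 55 | P0:M(55), P1:I, P2:I | bus: none
[10] P0: store L4 := 10 | P0:M(10), P1:I, P2:I | bus: BusRdX,Flush
[11] P1: load  L2 | P0:I, P1:E(60), P2:I | bus: BusRd
[12] P2: store L4 := 87 | P0:I, P1:I, P2:M(87) | bus: BusRdX,Flush
[13] P0: load  L2 | P0:S(60), P1:S(60), P2:I | bus: BusRd
[14] P0: store L3 := 34 | P0:M(34), P1:I, P2:I | bus: BusUpgr
[15] P2: store L0 := 83 | P0:I, P1:I, P2:M(83) | bus: BusUpgr
[16] P0: load  L3 | P0:M(34), P1:I, P2:I | bus: none
[17] P2: load  L3 | P0:S(34), P1:I, P2:S(34) | bus: BusRd,Flush
[18] P1: load  L2 | P0:S(60), P1:S(60), P2:I | bus: none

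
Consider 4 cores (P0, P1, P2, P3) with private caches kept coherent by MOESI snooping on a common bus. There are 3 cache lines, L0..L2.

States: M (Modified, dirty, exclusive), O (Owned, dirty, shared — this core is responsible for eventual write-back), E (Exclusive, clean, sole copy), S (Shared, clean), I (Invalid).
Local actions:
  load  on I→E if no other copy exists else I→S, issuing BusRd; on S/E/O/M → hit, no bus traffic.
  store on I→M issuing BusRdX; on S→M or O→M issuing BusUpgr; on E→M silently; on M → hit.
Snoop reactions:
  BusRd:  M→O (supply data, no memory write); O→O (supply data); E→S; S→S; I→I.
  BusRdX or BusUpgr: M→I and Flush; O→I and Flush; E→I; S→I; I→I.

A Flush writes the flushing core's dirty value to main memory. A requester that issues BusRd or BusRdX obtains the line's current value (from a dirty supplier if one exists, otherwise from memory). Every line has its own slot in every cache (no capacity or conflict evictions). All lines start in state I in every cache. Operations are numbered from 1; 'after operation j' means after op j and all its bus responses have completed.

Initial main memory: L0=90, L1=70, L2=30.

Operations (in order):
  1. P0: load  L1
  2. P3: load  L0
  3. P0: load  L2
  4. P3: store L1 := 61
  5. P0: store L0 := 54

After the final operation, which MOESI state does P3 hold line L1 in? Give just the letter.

step 1: P0: load  L1  ⟶  EIII  (L1)  txn=BusRd  M[L1]=70
step 2: P3: load  L0  ⟶  IIIE  (L0)  txn=BusRd  M[L0]=90
step 3: P0: load  L2  ⟶  EIII  (L2)  txn=BusRd  M[L2]=30
step 4: P3: store L1 := 61  ⟶  IIIM  (L1)  txn=BusRdX  M[L1]=70
step 5: P0: store L0 := 54  ⟶  MIII  (L0)  txn=BusRdX  M[L0]=90

state = M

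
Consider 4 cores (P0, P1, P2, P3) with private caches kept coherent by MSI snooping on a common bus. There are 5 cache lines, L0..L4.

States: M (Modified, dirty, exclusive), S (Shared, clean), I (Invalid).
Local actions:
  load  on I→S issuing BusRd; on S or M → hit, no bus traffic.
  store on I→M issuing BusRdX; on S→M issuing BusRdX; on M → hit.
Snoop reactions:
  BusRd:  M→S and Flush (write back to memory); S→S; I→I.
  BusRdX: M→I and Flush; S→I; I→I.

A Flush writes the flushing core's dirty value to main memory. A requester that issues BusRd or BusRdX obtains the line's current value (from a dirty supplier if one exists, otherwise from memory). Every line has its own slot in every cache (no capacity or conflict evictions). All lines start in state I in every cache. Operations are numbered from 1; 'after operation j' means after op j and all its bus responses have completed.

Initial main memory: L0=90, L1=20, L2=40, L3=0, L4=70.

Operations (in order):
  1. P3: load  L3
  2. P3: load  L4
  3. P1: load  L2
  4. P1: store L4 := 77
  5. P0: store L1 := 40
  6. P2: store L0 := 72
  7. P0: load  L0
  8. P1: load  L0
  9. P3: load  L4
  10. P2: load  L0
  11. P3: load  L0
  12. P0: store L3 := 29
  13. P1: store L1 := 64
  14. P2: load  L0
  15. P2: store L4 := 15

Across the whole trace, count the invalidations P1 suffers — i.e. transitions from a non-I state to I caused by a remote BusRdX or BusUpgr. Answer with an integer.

invalidations = 1

[1] P3: load  L3 | P0:I, P1:I, P2:I, P3:S(0) | bus: BusRd
[2] P3: load  L4 | P0:I, P1:I, P2:I, P3:S(70) | bus: BusRd
[3] P1: load  L2 | P0:I, P1:S(40), P2:I, P3:I | bus: BusRd
[4] P1: store L4 := 77 | P0:I, P1:M(77), P2:I, P3:I | bus: BusRdX
[5] P0: store L1 := 40 | P0:M(40), P1:I, P2:I, P3:I | bus: BusRdX
[6] P2: store L0 := 72 | P0:I, P1:I, P2:M(72), P3:I | bus: BusRdX
[7] P0: load  L0 | P0:S(72), P1:I, P2:S(72), P3:I | bus: BusRd,Flush
[8] P1: load  L0 | P0:S(72), P1:S(72), P2:S(72), P3:I | bus: BusRd
[9] P3: load  L4 | P0:I, P1:S(77), P2:I, P3:S(77) | bus: BusRd,Flush
[10] P2: load  L0 | P0:S(72), P1:S(72), P2:S(72), P3:I | bus: none
[11] P3: load  L0 | P0:S(72), P1:S(72), P2:S(72), P3:S(72) | bus: BusRd
[12] P0: store L3 := 29 | P0:M(29), P1:I, P2:I, P3:I | bus: BusRdX
[13] P1: store L1 := 64 | P0:I, P1:M(64), P2:I, P3:I | bus: BusRdX,Flush
[14] P2: load  L0 | P0:S(72), P1:S(72), P2:S(72), P3:S(72) | bus: none
[15] P2: store L4 := 15 | P0:I, P1:I, P2:M(15), P3:I | bus: BusRdX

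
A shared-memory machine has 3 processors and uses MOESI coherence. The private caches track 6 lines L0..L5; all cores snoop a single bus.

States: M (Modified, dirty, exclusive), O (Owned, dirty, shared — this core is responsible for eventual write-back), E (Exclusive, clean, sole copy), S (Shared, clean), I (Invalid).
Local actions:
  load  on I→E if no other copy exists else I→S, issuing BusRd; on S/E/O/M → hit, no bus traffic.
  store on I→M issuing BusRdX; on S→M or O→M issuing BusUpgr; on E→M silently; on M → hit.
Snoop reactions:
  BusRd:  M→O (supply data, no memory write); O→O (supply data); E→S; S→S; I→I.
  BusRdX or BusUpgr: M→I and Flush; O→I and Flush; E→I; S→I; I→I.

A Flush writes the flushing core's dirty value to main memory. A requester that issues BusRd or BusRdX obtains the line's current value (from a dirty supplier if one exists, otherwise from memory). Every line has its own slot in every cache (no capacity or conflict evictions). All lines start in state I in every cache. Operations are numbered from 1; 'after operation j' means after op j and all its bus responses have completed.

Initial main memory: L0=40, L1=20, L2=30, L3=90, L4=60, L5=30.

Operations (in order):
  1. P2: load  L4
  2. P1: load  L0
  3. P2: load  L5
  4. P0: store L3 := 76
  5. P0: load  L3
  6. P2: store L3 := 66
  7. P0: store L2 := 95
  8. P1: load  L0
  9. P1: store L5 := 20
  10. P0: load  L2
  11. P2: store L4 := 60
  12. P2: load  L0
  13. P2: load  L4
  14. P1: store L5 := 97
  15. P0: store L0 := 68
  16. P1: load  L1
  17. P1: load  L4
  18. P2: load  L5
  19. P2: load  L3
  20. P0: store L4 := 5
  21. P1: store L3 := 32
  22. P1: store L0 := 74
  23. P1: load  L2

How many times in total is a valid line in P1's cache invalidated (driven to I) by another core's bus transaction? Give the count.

1. P2: load  L4  bus=[BusRd]  L4: P0=I P1=I P2=E  mem[L4]=60
2. P1: load  L0  bus=[BusRd]  L0: P0=I P1=E P2=I  mem[L0]=40
3. P2: load  L5  bus=[BusRd]  L5: P0=I P1=I P2=E  mem[L5]=30
4. P0: store L3 := 76  bus=[BusRdX]  L3: P0=M P1=I P2=I  mem[L3]=90
5. P0: load  L3  bus=[-]  L3: P0=M P1=I P2=I  mem[L3]=90
6. P2: store L3 := 66  bus=[BusRdX,Flush]  L3: P0=I P1=I P2=M  mem[L3]=76
7. P0: store L2 := 95  bus=[BusRdX]  L2: P0=M P1=I P2=I  mem[L2]=30
8. P1: load  L0  bus=[-]  L0: P0=I P1=E P2=I  mem[L0]=40
9. P1: store L5 := 20  bus=[BusRdX]  L5: P0=I P1=M P2=I  mem[L5]=30
10. P0: load  L2  bus=[-]  L2: P0=M P1=I P2=I  mem[L2]=30
11. P2: store L4 := 60  bus=[-]  L4: P0=I P1=I P2=M  mem[L4]=60
12. P2: load  L0  bus=[BusRd]  L0: P0=I P1=S P2=S  mem[L0]=40
13. P2: load  L4  bus=[-]  L4: P0=I P1=I P2=M  mem[L4]=60
14. P1: store L5 := 97  bus=[-]  L5: P0=I P1=M P2=I  mem[L5]=30
15. P0: store L0 := 68  bus=[BusRdX]  L0: P0=M P1=I P2=I  mem[L0]=40
16. P1: load  L1  bus=[BusRd]  L1: P0=I P1=E P2=I  mem[L1]=20
17. P1: load  L4  bus=[BusRd]  L4: P0=I P1=S P2=O  mem[L4]=60
18. P2: load  L5  bus=[BusRd]  L5: P0=I P1=O P2=S  mem[L5]=30
19. P2: load  L3  bus=[-]  L3: P0=I P1=I P2=M  mem[L3]=76
20. P0: store L4 := 5  bus=[BusRdX,Flush]  L4: P0=M P1=I P2=I  mem[L4]=60
21. P1: store L3 := 32  bus=[BusRdX,Flush]  L3: P0=I P1=M P2=I  mem[L3]=66
22. P1: store L0 := 74  bus=[BusRdX,Flush]  L0: P0=I P1=M P2=I  mem[L0]=68
23. P1: load  L2  bus=[BusRd]  L2: P0=O P1=S P2=I  mem[L2]=30

invalidations = 2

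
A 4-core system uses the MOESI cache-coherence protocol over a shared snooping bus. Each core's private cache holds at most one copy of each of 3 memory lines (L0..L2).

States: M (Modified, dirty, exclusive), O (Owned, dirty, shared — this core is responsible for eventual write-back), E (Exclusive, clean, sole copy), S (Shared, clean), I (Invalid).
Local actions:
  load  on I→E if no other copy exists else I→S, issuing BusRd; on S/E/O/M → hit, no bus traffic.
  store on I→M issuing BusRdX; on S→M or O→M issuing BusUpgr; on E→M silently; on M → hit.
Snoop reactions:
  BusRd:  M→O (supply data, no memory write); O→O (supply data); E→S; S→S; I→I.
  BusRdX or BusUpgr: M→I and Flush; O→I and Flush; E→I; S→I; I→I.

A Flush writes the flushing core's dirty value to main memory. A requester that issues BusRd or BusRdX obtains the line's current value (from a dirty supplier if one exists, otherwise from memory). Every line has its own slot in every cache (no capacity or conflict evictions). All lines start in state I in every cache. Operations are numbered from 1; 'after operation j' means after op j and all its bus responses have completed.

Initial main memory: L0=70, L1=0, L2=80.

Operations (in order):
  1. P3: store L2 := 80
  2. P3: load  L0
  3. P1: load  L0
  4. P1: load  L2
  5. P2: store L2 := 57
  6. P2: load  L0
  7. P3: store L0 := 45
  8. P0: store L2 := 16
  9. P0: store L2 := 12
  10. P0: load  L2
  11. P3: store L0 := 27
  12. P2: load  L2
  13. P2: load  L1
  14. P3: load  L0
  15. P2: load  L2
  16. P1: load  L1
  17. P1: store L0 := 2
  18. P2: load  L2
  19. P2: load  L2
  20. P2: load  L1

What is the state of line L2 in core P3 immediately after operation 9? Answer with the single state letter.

step 1: P3: store L2 := 80  ⟶  IIIM  (L2)  txn=BusRdX  M[L2]=80
step 2: P3: load  L0  ⟶  IIIE  (L0)  txn=BusRd  M[L0]=70
step 3: P1: load  L0  ⟶  ISIS  (L0)  txn=BusRd  M[L0]=70
step 4: P1: load  L2  ⟶  ISIO  (L2)  txn=BusRd  M[L2]=80
step 5: P2: store L2 := 57  ⟶  IIMI  (L2)  txn=BusRdX+Flush  M[L2]=80
step 6: P2: load  L0  ⟶  ISSS  (L0)  txn=BusRd  M[L0]=70
step 7: P3: store L0 := 45  ⟶  IIIM  (L0)  txn=BusUpgr  M[L0]=70
step 8: P0: store L2 := 16  ⟶  MIII  (L2)  txn=BusRdX+Flush  M[L2]=57
step 9: P0: store L2 := 12  ⟶  MIII  (L2)  txn=∅  M[L2]=57
step 10: P0: load  L2  ⟶  MIII  (L2)  txn=∅  M[L2]=57
step 11: P3: store L0 := 27  ⟶  IIIM  (L0)  txn=∅  M[L0]=70
step 12: P2: load  L2  ⟶  OISI  (L2)  txn=BusRd  M[L2]=57
step 13: P2: load  L1  ⟶  IIEI  (L1)  txn=BusRd  M[L1]=0
step 14: P3: load  L0  ⟶  IIIM  (L0)  txn=∅  M[L0]=70
step 15: P2: load  L2  ⟶  OISI  (L2)  txn=∅  M[L2]=57
step 16: P1: load  L1  ⟶  ISSI  (L1)  txn=BusRd  M[L1]=0
step 17: P1: store L0 := 2  ⟶  IMII  (L0)  txn=BusRdX+Flush  M[L0]=27
step 18: P2: load  L2  ⟶  OISI  (L2)  txn=∅  M[L2]=57
step 19: P2: load  L2  ⟶  OISI  (L2)  txn=∅  M[L2]=57
step 20: P2: load  L1  ⟶  ISSI  (L1)  txn=∅  M[L1]=0

state = I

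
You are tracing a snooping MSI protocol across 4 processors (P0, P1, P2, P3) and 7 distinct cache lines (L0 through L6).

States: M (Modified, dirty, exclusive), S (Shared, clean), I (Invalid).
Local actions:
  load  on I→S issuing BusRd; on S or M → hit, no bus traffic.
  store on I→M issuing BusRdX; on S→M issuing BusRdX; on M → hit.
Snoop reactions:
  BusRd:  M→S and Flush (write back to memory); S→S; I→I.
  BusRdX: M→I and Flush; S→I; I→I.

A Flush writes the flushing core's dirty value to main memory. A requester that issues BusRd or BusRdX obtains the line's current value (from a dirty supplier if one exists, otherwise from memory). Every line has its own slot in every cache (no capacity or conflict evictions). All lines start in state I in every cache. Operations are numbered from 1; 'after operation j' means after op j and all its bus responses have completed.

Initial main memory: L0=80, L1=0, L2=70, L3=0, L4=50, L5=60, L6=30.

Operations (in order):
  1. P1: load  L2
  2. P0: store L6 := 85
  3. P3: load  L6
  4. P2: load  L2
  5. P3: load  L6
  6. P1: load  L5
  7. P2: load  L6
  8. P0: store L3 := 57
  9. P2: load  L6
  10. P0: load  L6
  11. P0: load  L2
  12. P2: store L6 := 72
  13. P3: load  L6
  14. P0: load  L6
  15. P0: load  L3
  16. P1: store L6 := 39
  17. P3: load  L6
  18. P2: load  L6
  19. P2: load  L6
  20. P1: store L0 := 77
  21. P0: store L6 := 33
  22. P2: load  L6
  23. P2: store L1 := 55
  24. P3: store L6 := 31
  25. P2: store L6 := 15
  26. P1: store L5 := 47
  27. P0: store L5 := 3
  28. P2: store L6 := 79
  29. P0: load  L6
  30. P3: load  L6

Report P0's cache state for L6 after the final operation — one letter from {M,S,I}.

state = S

[1] P1: load  L2 | P0:I, P1:S(70), P2:I, P3:I | bus: BusRd
[2] P0: store L6 := 85 | P0:M(85), P1:I, P2:I, P3:I | bus: BusRdX
[3] P3: load  L6 | P0:S(85), P1:I, P2:I, P3:S(85) | bus: BusRd,Flush
[4] P2: load  L2 | P0:I, P1:S(70), P2:S(70), P3:I | bus: BusRd
[5] P3: load  L6 | P0:S(85), P1:I, P2:I, P3:S(85) | bus: none
[6] P1: load  L5 | P0:I, P1:S(60), P2:I, P3:I | bus: BusRd
[7] P2: load  L6 | P0:S(85), P1:I, P2:S(85), P3:S(85) | bus: BusRd
[8] P0: store L3 := 57 | P0:M(57), P1:I, P2:I, P3:I | bus: BusRdX
[9] P2: load  L6 | P0:S(85), P1:I, P2:S(85), P3:S(85) | bus: none
[10] P0: load  L6 | P0:S(85), P1:I, P2:S(85), P3:S(85) | bus: none
[11] P0: load  L2 | P0:S(70), P1:S(70), P2:S(70), P3:I | bus: BusRd
[12] P2: store L6 := 72 | P0:I, P1:I, P2:M(72), P3:I | bus: BusRdX
[13] P3: load  L6 | P0:I, P1:I, P2:S(72), P3:S(72) | bus: BusRd,Flush
[14] P0: load  L6 | P0:S(72), P1:I, P2:S(72), P3:S(72) | bus: BusRd
[15] P0: load  L3 | P0:M(57), P1:I, P2:I, P3:I | bus: none
[16] P1: store L6 := 39 | P0:I, P1:M(39), P2:I, P3:I | bus: BusRdX
[17] P3: load  L6 | P0:I, P1:S(39), P2:I, P3:S(39) | bus: BusRd,Flush
[18] P2: load  L6 | P0:I, P1:S(39), P2:S(39), P3:S(39) | bus: BusRd
[19] P2: load  L6 | P0:I, P1:S(39), P2:S(39), P3:S(39) | bus: none
[20] P1: store L0 := 77 | P0:I, P1:M(77), P2:I, P3:I | bus: BusRdX
[21] P0: store L6 := 33 | P0:M(33), P1:I, P2:I, P3:I | bus: BusRdX
[22] P2: load  L6 | P0:S(33), P1:I, P2:S(33), P3:I | bus: BusRd,Flush
[23] P2: store L1 := 55 | P0:I, P1:I, P2:M(55), P3:I | bus: BusRdX
[24] P3: store L6 := 31 | P0:I, P1:I, P2:I, P3:M(31) | bus: BusRdX
[25] P2: store L6 := 15 | P0:I, P1:I, P2:M(15), P3:I | bus: BusRdX,Flush
[26] P1: store L5 := 47 | P0:I, P1:M(47), P2:I, P3:I | bus: BusRdX
[27] P0: store L5 := 3 | P0:M(3), P1:I, P2:I, P3:I | bus: BusRdX,Flush
[28] P2: store L6 := 79 | P0:I, P1:I, P2:M(79), P3:I | bus: none
[29] P0: load  L6 | P0:S(79), P1:I, P2:S(79), P3:I | bus: BusRd,Flush
[30] P3: load  L6 | P0:S(79), P1:I, P2:S(79), P3:S(79) | bus: BusRd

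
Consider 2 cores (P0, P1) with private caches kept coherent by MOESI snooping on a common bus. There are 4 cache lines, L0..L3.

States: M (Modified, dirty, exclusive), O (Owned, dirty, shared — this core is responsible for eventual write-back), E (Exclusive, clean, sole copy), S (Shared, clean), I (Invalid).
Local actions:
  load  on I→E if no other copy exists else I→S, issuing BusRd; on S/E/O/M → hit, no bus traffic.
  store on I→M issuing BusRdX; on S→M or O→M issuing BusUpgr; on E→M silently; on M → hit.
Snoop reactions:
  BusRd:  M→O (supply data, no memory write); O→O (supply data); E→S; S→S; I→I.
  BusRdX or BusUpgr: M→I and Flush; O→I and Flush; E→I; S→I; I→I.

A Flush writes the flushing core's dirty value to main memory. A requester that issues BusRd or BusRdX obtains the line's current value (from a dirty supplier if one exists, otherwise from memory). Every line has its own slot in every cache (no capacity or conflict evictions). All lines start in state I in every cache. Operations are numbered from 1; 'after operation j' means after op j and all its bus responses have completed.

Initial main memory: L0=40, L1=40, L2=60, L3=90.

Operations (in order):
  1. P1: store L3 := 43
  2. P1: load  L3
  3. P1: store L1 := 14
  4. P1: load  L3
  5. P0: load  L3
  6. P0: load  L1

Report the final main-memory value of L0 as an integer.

[1] P1: store L3 := 43 | P0:I, P1:M(43) | bus: BusRdX
[2] P1: load  L3 | P0:I, P1:M(43) | bus: none
[3] P1: store L1 := 14 | P0:I, P1:M(14) | bus: BusRdX
[4] P1: load  L3 | P0:I, P1:M(43) | bus: none
[5] P0: load  L3 | P0:S(43), P1:O(43) | bus: BusRd
[6] P0: load  L1 | P0:S(14), P1:O(14) | bus: BusRd

memory[L0] = 40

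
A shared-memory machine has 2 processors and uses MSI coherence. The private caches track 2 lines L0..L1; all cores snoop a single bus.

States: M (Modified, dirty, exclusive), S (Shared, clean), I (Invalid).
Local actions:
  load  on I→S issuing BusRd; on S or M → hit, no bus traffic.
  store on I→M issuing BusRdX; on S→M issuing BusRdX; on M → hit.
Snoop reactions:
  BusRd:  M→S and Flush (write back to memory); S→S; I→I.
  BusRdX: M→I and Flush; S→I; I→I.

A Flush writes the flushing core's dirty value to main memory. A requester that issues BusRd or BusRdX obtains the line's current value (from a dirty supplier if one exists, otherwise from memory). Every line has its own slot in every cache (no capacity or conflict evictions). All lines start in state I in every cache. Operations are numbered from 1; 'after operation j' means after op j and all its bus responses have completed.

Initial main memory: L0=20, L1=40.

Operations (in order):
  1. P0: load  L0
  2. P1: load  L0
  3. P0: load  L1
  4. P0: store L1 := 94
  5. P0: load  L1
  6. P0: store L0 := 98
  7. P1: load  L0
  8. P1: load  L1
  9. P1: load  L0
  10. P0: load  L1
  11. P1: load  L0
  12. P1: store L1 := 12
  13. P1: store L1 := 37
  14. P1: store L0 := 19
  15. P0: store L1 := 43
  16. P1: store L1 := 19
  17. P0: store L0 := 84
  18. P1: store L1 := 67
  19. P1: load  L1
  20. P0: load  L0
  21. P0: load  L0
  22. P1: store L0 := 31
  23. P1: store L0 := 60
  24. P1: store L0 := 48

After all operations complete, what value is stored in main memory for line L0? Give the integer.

memory[L0] = 84

[1] P0: load  L0 | P0:S(20), P1:I | bus: BusRd
[2] P1: load  L0 | P0:S(20), P1:S(20) | bus: BusRd
[3] P0: load  L1 | P0:S(40), P1:I | bus: BusRd
[4] P0: store L1 := 94 | P0:M(94), P1:I | bus: BusRdX
[5] P0: load  L1 | P0:M(94), P1:I | bus: none
[6] P0: store L0 := 98 | P0:M(98), P1:I | bus: BusRdX
[7] P1: load  L0 | P0:S(98), P1:S(98) | bus: BusRd,Flush
[8] P1: load  L1 | P0:S(94), P1:S(94) | bus: BusRd,Flush
[9] P1: load  L0 | P0:S(98), P1:S(98) | bus: none
[10] P0: load  L1 | P0:S(94), P1:S(94) | bus: none
[11] P1: load  L0 | P0:S(98), P1:S(98) | bus: none
[12] P1: store L1 := 12 | P0:I, P1:M(12) | bus: BusRdX
[13] P1: store L1 := 37 | P0:I, P1:M(37) | bus: none
[14] P1: store L0 := 19 | P0:I, P1:M(19) | bus: BusRdX
[15] P0: store L1 := 43 | P0:M(43), P1:I | bus: BusRdX,Flush
[16] P1: store L1 := 19 | P0:I, P1:M(19) | bus: BusRdX,Flush
[17] P0: store L0 := 84 | P0:M(84), P1:I | bus: BusRdX,Flush
[18] P1: store L1 := 67 | P0:I, P1:M(67) | bus: none
[19] P1: load  L1 | P0:I, P1:M(67) | bus: none
[20] P0: load  L0 | P0:M(84), P1:I | bus: none
[21] P0: load  L0 | P0:M(84), P1:I | bus: none
[22] P1: store L0 := 31 | P0:I, P1:M(31) | bus: BusRdX,Flush
[23] P1: store L0 := 60 | P0:I, P1:M(60) | bus: none
[24] P1: store L0 := 48 | P0:I, P1:M(48) | bus: none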